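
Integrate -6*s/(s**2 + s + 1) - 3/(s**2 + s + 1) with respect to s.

Let u = s**2 + s + 1, so du = (2*s + 1) ds.
Rewriting, the integral becomes -3·∫ 1/u du = -3·log(u).
Substituting back, u = s**2 + s + 1.

-3*log(s**2 + s + 1) + C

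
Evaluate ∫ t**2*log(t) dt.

t**3*log(t)/3 - t**3/9 + C

Use integration by parts with u = log(t), dv = t**2 dt.
Then du = 1/t dt and v = t**3/3.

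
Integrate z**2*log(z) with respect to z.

Use integration by parts with u = log(z), dv = z**2 dz.
Then du = 1/z dz and v = z**3/3.

z**3*log(z)/3 - z**3/9 + C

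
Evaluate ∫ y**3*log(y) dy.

y**4*log(y)/4 - y**4/16 + C

Use integration by parts with u = log(y), dv = y**3 dy.
Then du = 1/y dy and v = y**4/4.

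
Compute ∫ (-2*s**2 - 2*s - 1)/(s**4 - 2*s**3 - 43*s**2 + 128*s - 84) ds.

-17*log(s - 6)/52 + 13*log(s - 2)/36 - log(s - 1)/8 + 85*log(s + 7)/936 + C

Factor the denominator: (s - 6)*(s - 2)*(s - 1)*(s + 7).
Partial-fraction decomposition: 85/(936*(s + 7)) - 1/(8*(s - 1)) + 13/(36*(s - 2)) - 17/(52*(s - 6)).
Integrate each term: A/(s−a) contributes A·log|s−a|.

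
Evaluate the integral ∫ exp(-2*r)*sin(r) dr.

Let I denote the integral. Integrate by parts with u = sin(r), dv = exp(-2*r) dr, so v = -exp(-2*r)/2: I = -exp(-2*r)*sin(r)/2 + (1/2)·∫ exp(-2*r)*cos(r) dr.
Apply parts again with u = cos(r), dv = exp(-2*r) dr: ∫ exp(-2*r)*cos(r) dr = -exp(-2*r)*cos(r)/2 − (1/2)·I. Substituting back brings back I: I = -exp(-2*r)*sin(r)/2 - exp(-2*r)*cos(r)/4 − (1/4)·I.
Solving for I: (1 + 1/4)·I equals the remaining terms, so I = (4/5)·(-exp(-2*r)*sin(r)/2 - exp(-2*r)*cos(r)/4).

-2*exp(-2*r)*sin(r)/5 - exp(-2*r)*cos(r)/5 + C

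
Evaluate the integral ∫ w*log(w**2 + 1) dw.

w**2*log(w**2 + 1)/2 - w**2/2 + log(w**2 + 1)/2 + C

Let u = w**2 + 1, so du = (2*w) dw.
The integral becomes (1/2)·∫ log(u) du; integrate by parts with u′=log(u), dv′=du.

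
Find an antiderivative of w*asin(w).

Use integration by parts with u = arcsin(w), dv = w dw.
Then du = 1/sqrt(-w**2 + 1) dw.

w**2*asin(w)/2 + w*sqrt(-w**2 + 1)/4 - asin(w)/4 + C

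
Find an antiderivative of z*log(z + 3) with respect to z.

Use integration by parts with u = log(z + 3), dv = z dz.
Then du = 1/(z + 3) dz and v = z**2/2.

z**2*log(z + 3)/2 - z**2/4 + 3*z/2 - 9*log(z + 3)/2 + C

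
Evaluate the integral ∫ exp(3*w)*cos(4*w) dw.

4*exp(3*w)*sin(4*w)/25 + 3*exp(3*w)*cos(4*w)/25 + C

Let I denote the integral. Integrate by parts with u = cos(4*w), dv = exp(3*w) dw, so v = exp(3*w)/3: I = exp(3*w)*cos(4*w)/3 + (4/3)·∫ exp(3*w)*sin(4*w) dw.
Apply parts again with u = sin(4*w), dv = exp(3*w) dw: ∫ exp(3*w)*sin(4*w) dw = exp(3*w)*sin(4*w)/3 − (4/3)·I. Substituting back brings back I: I = 4*exp(3*w)*sin(4*w)/9 + exp(3*w)*cos(4*w)/3 − (16/9)·I.
Solving for I: (1 + 16/9)·I equals the remaining terms, so I = (9/25)·(4*exp(3*w)*sin(4*w)/9 + exp(3*w)*cos(4*w)/3).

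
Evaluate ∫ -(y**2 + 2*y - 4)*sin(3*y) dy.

Use integration by parts with u = y**2 + 2*y - 4, dv = -sin(3*y) dy, so v = cos(3*y)/3.
Apply parts 2 times (tabular method): alternate signs, differentiate u down to 0, integrate dv up.

y**2*cos(3*y)/3 - 2*y*sin(3*y)/9 + 2*y*cos(3*y)/3 - 2*sin(3*y)/9 - 38*cos(3*y)/27 + C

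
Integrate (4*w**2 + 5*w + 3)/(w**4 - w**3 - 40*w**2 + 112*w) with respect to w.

3*log(w)/112 + 323*log(w - 4)/1936 - 164*log(w + 7)/847 - 87/(44*w - 176) + C

Factor the denominator: w*(w - 4)**2*(w + 7).
Partial-fraction decomposition: -164/(847*(w + 7)) + 323/(1936*(w - 4)) + 87/(44*(w - 4)**2) + 3/(112*w).
Integrate each term; A/(w−a) gives A·log|w−a|; A/(w−a)² gives −A/(w−a).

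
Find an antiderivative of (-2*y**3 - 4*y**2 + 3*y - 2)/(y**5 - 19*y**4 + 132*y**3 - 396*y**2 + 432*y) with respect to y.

Factor the denominator: y*(y - 6)**2*(y - 4)*(y - 3).
Partial-fraction decomposition: 83/(27*(y - 3)) - 91/(8*(y - 4)) + 299/(36*(y - 6)) - 140/(9*(y - 6)**2) - 1/(216*y).
Integrate each term; A/(y−a) gives A·log|y−a|; A/(y−a)² gives −A/(y−a).

-log(y)/216 + 299*log(y - 6)/36 - 91*log(y - 4)/8 + 83*log(y - 3)/27 + 140/(9*y - 54) + C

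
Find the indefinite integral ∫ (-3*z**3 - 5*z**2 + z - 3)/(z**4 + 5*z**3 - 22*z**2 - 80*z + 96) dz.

Factor the denominator: (z - 4)*(z - 1)*(z + 4)*(z + 6).
Partial-fraction decomposition: -459/(140*(z + 6)) + 21/(16*(z + 4)) + 2/(21*(z - 1)) - 271/(240*(z - 4)).
Integrate each term: A/(z−a) contributes A·log|z−a|.

-271*log(z - 4)/240 + 2*log(z - 1)/21 + 21*log(z + 4)/16 - 459*log(z + 6)/140 + C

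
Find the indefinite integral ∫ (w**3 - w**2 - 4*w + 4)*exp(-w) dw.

(-w**3 - 2*w**2 - 4)*exp(-w) + C

Use integration by parts with u = w**3 - w**2 - 4*w + 4, dv = exp(-w) dw, so v = -exp(-w).
Apply parts 3 times (tabular method): alternate signs, differentiate u down to 0, integrate dv up.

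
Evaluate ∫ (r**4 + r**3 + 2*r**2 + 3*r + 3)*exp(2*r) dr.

(4*r**4 - 4*r**3 + 14*r**2 - 2*r + 13)*exp(2*r)/8 + C

Use integration by parts with u = r**4 + r**3 + 2*r**2 + 3*r + 3, dv = exp(2*r) dr, so v = exp(2*r)/2.
Apply parts 4 times (tabular method): alternate signs, differentiate u down to 0, integrate dv up.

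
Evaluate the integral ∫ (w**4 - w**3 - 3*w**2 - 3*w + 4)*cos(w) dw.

w**4*sin(w) - w**3*sin(w) + 4*w**3*cos(w) - 15*w**2*sin(w) - 3*w**2*cos(w) + 3*w*sin(w) - 30*w*cos(w) + 34*sin(w) + 3*cos(w) + C

Use integration by parts with u = w**4 - w**3 - 3*w**2 - 3*w + 4, dv = cos(w) dw, so v = sin(w).
Apply parts 4 times (tabular method): alternate signs, differentiate u down to 0, integrate dv up.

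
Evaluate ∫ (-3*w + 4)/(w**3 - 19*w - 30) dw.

-11*log(w - 5)/56 - 10*log(w + 2)/7 + 13*log(w + 3)/8 + C

Factor the denominator: (w - 5)*(w + 2)*(w + 3).
Partial-fraction decomposition: 13/(8*(w + 3)) - 10/(7*(w + 2)) - 11/(56*(w - 5)).
Integrate each term: A/(w−a) contributes A·log|w−a|.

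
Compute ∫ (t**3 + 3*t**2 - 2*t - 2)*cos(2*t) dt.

t**3*sin(2*t)/2 + 3*t**2*sin(2*t)/2 + 3*t**2*cos(2*t)/4 - 7*t*sin(2*t)/4 + 3*t*cos(2*t)/2 - 7*sin(2*t)/4 - 7*cos(2*t)/8 + C

Use integration by parts with u = t**3 + 3*t**2 - 2*t - 2, dv = cos(2*t) dt, so v = sin(2*t)/2.
Apply parts 3 times (tabular method): alternate signs, differentiate u down to 0, integrate dv up.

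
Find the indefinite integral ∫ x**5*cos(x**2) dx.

x**4*sin(x**2)/2 + x**2*cos(x**2) - sin(x**2) + C

Let u = x², du = 2x dx; rewrite as (1/2)∫ u^2·cos(1u) du.
Now integrate by parts 2 times.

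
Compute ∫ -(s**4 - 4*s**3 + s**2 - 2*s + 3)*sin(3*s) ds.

s**4*cos(3*s)/3 - 4*s**3*sin(3*s)/9 - 4*s**3*cos(3*s)/3 + 4*s**2*sin(3*s)/3 - s**2*cos(3*s)/9 + 2*s*sin(3*s)/27 + 2*s*cos(3*s)/9 - 2*sin(3*s)/27 + 83*cos(3*s)/81 + C

Use integration by parts with u = s**4 - 4*s**3 + s**2 - 2*s + 3, dv = -sin(3*s) ds, so v = cos(3*s)/3.
Apply parts 4 times (tabular method): alternate signs, differentiate u down to 0, integrate dv up.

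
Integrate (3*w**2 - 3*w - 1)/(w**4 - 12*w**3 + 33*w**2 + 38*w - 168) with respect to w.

125*log(w - 7)/108 - 35*log(w - 4)/18 + 17*log(w - 3)/20 - 17*log(w + 2)/270 + C

Factor the denominator: (w - 7)*(w - 4)*(w - 3)*(w + 2).
Partial-fraction decomposition: -17/(270*(w + 2)) + 17/(20*(w - 3)) - 35/(18*(w - 4)) + 125/(108*(w - 7)).
Integrate each term: A/(w−a) contributes A·log|w−a|.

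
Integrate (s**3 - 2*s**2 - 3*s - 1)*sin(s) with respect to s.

-s**3*cos(s) + 3*s**2*sin(s) + 2*s**2*cos(s) - 4*s*sin(s) + 9*s*cos(s) - 9*sin(s) - 3*cos(s) + C

Use integration by parts with u = s**3 - 2*s**2 - 3*s - 1, dv = sin(s) ds, so v = -cos(s).
Apply parts 3 times (tabular method): alternate signs, differentiate u down to 0, integrate dv up.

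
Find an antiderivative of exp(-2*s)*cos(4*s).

Let I denote the integral. Integrate by parts with u = cos(4*s), dv = exp(-2*s) ds, so v = -exp(-2*s)/2: I = -exp(-2*s)*cos(4*s)/2 − 2·∫ exp(-2*s)*sin(4*s) ds.
Apply parts again with u = sin(4*s), dv = exp(-2*s) ds: ∫ exp(-2*s)*sin(4*s) ds = -exp(-2*s)*sin(4*s)/2 + 2·I. Substituting back brings back I: I = exp(-2*s)*sin(4*s) - exp(-2*s)*cos(4*s)/2 − 4·I.
Solving for I: (1 + 4)·I equals the remaining terms, so I = (1/5)·(exp(-2*s)*sin(4*s) - exp(-2*s)*cos(4*s)/2).

exp(-2*s)*sin(4*s)/5 - exp(-2*s)*cos(4*s)/10 + C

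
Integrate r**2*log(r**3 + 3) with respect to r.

r**3*log(r**3 + 3)/3 - r**3/3 + log(r**3 + 3) + C

Let u = r**3 + 3, so du = (3*r**2) dr.
The integral becomes (1/3)·∫ log(u) du; integrate by parts with u′=log(u), dv′=du.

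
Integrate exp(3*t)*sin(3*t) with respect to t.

exp(3*t)*sin(3*t)/6 - exp(3*t)*cos(3*t)/6 + C

Let I denote the integral. Integrate by parts with u = sin(3*t), dv = exp(3*t) dt, so v = exp(3*t)/3: I = exp(3*t)*sin(3*t)/3 − ∫ exp(3*t)*cos(3*t) dt.
Apply parts again with u = cos(3*t), dv = exp(3*t) dt: ∫ exp(3*t)*cos(3*t) dt = exp(3*t)*cos(3*t)/3 + I. Substituting back brings back I: I = exp(3*t)*sin(3*t)/3 - exp(3*t)*cos(3*t)/3 − I.
Solving for I: (1 + 1)·I equals the remaining terms, so I = (1/2)·(exp(3*t)*sin(3*t)/3 - exp(3*t)*cos(3*t)/3).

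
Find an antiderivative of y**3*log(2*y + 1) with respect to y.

Use integration by parts with u = log(2*y + 1), dv = y**3 dy.
Then du = 2/(2*y + 1) dy and v = y**4/4.

y**4*log(2*y + 1)/4 - y**4/16 + y**3/24 - y**2/32 + y/32 - log(2*y + 1)/64 + C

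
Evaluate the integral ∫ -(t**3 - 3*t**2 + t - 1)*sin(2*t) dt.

t**3*cos(2*t)/2 - 3*t**2*sin(2*t)/4 - 3*t**2*cos(2*t)/2 + 3*t*sin(2*t)/2 - t*cos(2*t)/4 + sin(2*t)/8 + cos(2*t)/4 + C

Use integration by parts with u = t**3 - 3*t**2 + t - 1, dv = -sin(2*t) dt, so v = cos(2*t)/2.
Apply parts 3 times (tabular method): alternate signs, differentiate u down to 0, integrate dv up.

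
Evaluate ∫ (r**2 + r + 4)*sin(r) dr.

Use integration by parts with u = r**2 + r + 4, dv = sin(r) dr, so v = -cos(r).
Apply parts 2 times (tabular method): alternate signs, differentiate u down to 0, integrate dv up.

-r**2*cos(r) + 2*r*sin(r) - r*cos(r) + sin(r) - 2*cos(r) + C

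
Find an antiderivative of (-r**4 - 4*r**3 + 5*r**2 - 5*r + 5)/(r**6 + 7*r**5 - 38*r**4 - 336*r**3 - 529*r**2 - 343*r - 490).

-593*log(r - 7)/12600 - 17*log(r + 2)/225 + 5*log(r + 5)/312 + 93*log(r + 7)/875 + log(r**2 + 1)/6500 + 4*atan(r)/1625 + C

Factor the denominator: (r - 7)*(r + 2)*(r + 5)*(r + 7)*(r**2 + 1).
Partial-fraction decomposition: (r + 8)/(3250*(r**2 + 1)) + 93/(875*(r + 7)) + 5/(312*(r + 5)) - 17/(225*(r + 2)) - 593/(12600*(r - 7)).
Integrate each term; A/(r−a) gives A·log|r−a|; the (Br+D)/(r²+p²) term gives a log and an atan.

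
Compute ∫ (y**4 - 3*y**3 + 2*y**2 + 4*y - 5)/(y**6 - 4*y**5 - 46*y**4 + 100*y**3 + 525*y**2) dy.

104*log(y)/11025 + 1493*log(y - 7)/11760 - 63*log(y - 5)/800 + 163*log(y + 3)/1440 - 41*log(y + 5)/240 + 1/(105*y) + C

Factor the denominator: y**2*(y - 7)*(y - 5)*(y + 3)*(y + 5).
Partial-fraction decomposition: -41/(240*(y + 5)) + 163/(1440*(y + 3)) - 63/(800*(y - 5)) + 1493/(11760*(y - 7)) + 104/(11025*y) - 1/(105*y**2).
Integrate each term; A/(y−a) gives A·log|y−a|; A/(y−a)² gives −A/(y−a).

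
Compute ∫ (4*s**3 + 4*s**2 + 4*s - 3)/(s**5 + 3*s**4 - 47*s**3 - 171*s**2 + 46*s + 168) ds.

Factor the denominator: (s - 7)*(s - 1)*(s + 1)*(s + 4)*(s + 6).
Partial-fraction decomposition: -747/(910*(s + 6)) + 211/(330*(s + 4)) - 7/(240*(s + 1)) - 3/(140*(s - 1)) + 531/(2288*(s - 7)).
Integrate each term: A/(s−a) contributes A·log|s−a|.

531*log(s - 7)/2288 - 3*log(s - 1)/140 - 7*log(s + 1)/240 + 211*log(s + 4)/330 - 747*log(s + 6)/910 + C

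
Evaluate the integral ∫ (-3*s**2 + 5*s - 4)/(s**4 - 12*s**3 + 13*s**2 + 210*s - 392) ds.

Factor the denominator: (s - 7)**2*(s - 2)*(s + 4).
Partial-fraction decomposition: 12/(121*(s + 4)) - 1/(25*(s - 2)) - 179/(3025*(s - 7)) - 116/(55*(s - 7)**2).
Integrate each term; A/(s−a) gives A·log|s−a|; A/(s−a)² gives −A/(s−a).

-179*log(s - 7)/3025 - log(s - 2)/25 + 12*log(s + 4)/121 + 116/(55*s - 385) + C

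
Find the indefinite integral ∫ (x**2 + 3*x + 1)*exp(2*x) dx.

(x**2 + 2*x)*exp(2*x)/2 + C

Use integration by parts with u = x**2 + 3*x + 1, dv = exp(2*x) dx, so v = exp(2*x)/2.
Apply parts 2 times (tabular method): alternate signs, differentiate u down to 0, integrate dv up.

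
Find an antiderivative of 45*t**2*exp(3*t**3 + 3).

5*exp(3*t**3 + 3) + C

Let u = 3*t**3 + 3, so du = (9*t**2) dt.
Rewriting, the integral becomes 5·∫ e^u du = 5·e^u.
Substituting back, u = 3*t**3 + 3.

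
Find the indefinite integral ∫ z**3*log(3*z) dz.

Use integration by parts with u = log(3*z), dv = z**3 dz.
Then du = 1/z dz and v = z**4/4.

z**4*(log(z) + log(3))/4 - z**4/16 + C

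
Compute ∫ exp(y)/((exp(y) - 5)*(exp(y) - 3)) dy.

log(exp(y) - 5)/2 - log(exp(y) - 3)/2 + C

Let u = e^y, du = e^y dy.
The integral becomes ∫ du/((u-5)(u-3)); decompose into partial fractions.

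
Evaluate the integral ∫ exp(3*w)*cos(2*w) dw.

2*exp(3*w)*sin(2*w)/13 + 3*exp(3*w)*cos(2*w)/13 + C

Let I denote the integral. Integrate by parts with u = cos(2*w), dv = exp(3*w) dw, so v = exp(3*w)/3: I = exp(3*w)*cos(2*w)/3 + (2/3)·∫ exp(3*w)*sin(2*w) dw.
Apply parts again with u = sin(2*w), dv = exp(3*w) dw: ∫ exp(3*w)*sin(2*w) dw = exp(3*w)*sin(2*w)/3 − (2/3)·I. Substituting back brings back I: I = 2*exp(3*w)*sin(2*w)/9 + exp(3*w)*cos(2*w)/3 − (4/9)·I.
Solving for I: (1 + 4/9)·I equals the remaining terms, so I = (9/13)·(2*exp(3*w)*sin(2*w)/9 + exp(3*w)*cos(2*w)/3).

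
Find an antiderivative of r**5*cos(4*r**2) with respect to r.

Let u = r², du = 2r dr; rewrite as (1/2)∫ u^2·cos(4u) du.
Now integrate by parts 2 times.

r**4*sin(4*r**2)/8 + r**2*cos(4*r**2)/16 - sin(4*r**2)/64 + C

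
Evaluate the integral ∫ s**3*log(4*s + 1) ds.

Use integration by parts with u = log(4*s + 1), dv = s**3 ds.
Then du = 4/(4*s + 1) ds and v = s**4/4.

s**4*log(4*s + 1)/4 - s**4/16 + s**3/48 - s**2/128 + s/256 - log(4*s + 1)/1024 + C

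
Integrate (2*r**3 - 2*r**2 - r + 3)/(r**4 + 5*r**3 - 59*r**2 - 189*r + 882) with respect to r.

119*log(r - 6)/169 - 3*log(r - 3)/25 + 5982*log(r + 7)/4225 + 387/(65*r + 455) + C

Factor the denominator: (r - 6)*(r - 3)*(r + 7)**2.
Partial-fraction decomposition: 5982/(4225*(r + 7)) - 387/(65*(r + 7)**2) - 3/(25*(r - 3)) + 119/(169*(r - 6)).
Integrate each term; A/(r−a) gives A·log|r−a|; A/(r−a)² gives −A/(r−a).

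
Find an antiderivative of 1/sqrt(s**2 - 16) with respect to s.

log(s + sqrt(s**2 - 16)) + C

Substitute s = 4·sec(θ), so ds = 4·sec(θ)*tan(θ) dθ and the radical becomes sqrt(s**2 - 16) = 4·tan(θ) by the Pythagorean identity.
Integrate the resulting trig expression in θ, then back-substitute sec(θ) = s/4, tan(θ) = sqrt(s**2 - 16)/4 (absorbing any constant into C).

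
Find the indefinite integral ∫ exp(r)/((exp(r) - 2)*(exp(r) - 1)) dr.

log(exp(r) - 2) - log(exp(r) - 1) + C

Let u = e^r, du = e^r dr.
The integral becomes ∫ du/((u-2)(u-1)); decompose into partial fractions.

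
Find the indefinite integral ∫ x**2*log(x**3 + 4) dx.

x**3*log(x**3 + 4)/3 - x**3/3 + 4*log(x**3 + 4)/3 + C

Let u = x**3 + 4, so du = (3*x**2) dx.
The integral becomes (1/3)·∫ log(u) du; integrate by parts with u′=log(u), dv′=du.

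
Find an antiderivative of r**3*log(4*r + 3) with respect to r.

Use integration by parts with u = log(4*r + 3), dv = r**3 dr.
Then du = 4/(4*r + 3) dr and v = r**4/4.

r**4*log(4*r + 3)/4 - r**4/16 + r**3/16 - 9*r**2/128 + 27*r/256 - 81*log(4*r + 3)/1024 + C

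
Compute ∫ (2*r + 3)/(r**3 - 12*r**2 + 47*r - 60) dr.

13*log(r - 5)/2 - 11*log(r - 4) + 9*log(r - 3)/2 + C

Factor the denominator: (r - 5)*(r - 4)*(r - 3).
Partial-fraction decomposition: 9/(2*(r - 3)) - 11/(r - 4) + 13/(2*(r - 5)).
Integrate each term: A/(r−a) contributes A·log|r−a|.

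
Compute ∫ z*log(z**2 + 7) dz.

Let u = z**2 + 7, so du = (2*z) dz.
The integral becomes (1/2)·∫ log(u) du; integrate by parts with u′=log(u), dv′=du.

z**2*log(z**2 + 7)/2 - z**2/2 + 7*log(z**2 + 7)/2 + C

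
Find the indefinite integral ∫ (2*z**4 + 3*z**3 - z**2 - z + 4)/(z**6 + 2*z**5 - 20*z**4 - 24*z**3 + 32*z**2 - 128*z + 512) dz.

Factor the denominator: (z - 4)*(z - 2)*(z + 4)**2*(z**2 + 4).
Partial-fraction decomposition: -(19*z - 146)/(800*(z**2 + 4)) - 121/(800*(z + 4)) + 13/(40*(z + 4)**2) - 3/(32*(z - 2)) + 43/(160*(z - 4)).
Integrate each term; A/(z−a) gives A·log|z−a|; the (Bz+D)/(z²+p²) term gives a log and an atan.

43*log(z - 4)/160 - 3*log(z - 2)/32 - 121*log(z + 4)/800 - 19*log(z**2 + 4)/1600 + 73*atan(z/2)/800 - 13/(40*z + 160) + C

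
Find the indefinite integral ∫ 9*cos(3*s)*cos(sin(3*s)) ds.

Let u = sin(3*s), so du = (3*cos(3*s)) ds.
Rewriting, the integral becomes 3·∫ cos(u) du = 3·sin(u).
Substituting back, u = sin(3*s).

3*sin(sin(3*s)) + C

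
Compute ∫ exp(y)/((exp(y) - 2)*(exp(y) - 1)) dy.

Let u = e^y, du = e^y dy.
The integral becomes ∫ du/((u-2)(u-1)); decompose into partial fractions.

log(exp(y) - 2) - log(exp(y) - 1) + C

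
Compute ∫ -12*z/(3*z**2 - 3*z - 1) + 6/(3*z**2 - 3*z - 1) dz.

-2*log(3*z**2 - 3*z - 1) + C

Let u = 3*z**2 - 3*z - 1, so du = (6*z - 3) dz.
Rewriting, the integral becomes -2·∫ 1/u du = -2·log(u).
Substituting back, u = 3*z**2 - 3*z - 1.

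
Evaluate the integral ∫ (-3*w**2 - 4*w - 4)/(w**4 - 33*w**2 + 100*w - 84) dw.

-43*log(w - 3)/10 + 112*log(w - 2)/27 + 41*log(w + 7)/270 - 8/(3*w - 6) + C

Factor the denominator: (w - 3)*(w - 2)**2*(w + 7).
Partial-fraction decomposition: 41/(270*(w + 7)) + 112/(27*(w - 2)) + 8/(3*(w - 2)**2) - 43/(10*(w - 3)).
Integrate each term; A/(w−a) gives A·log|w−a|; A/(w−a)² gives −A/(w−a).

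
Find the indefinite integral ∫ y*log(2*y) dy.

y**2*(log(y) + log(2))/2 - y**2/4 + C

Use integration by parts with u = log(2*y), dv = y dy.
Then du = 1/y dy and v = y**2/2.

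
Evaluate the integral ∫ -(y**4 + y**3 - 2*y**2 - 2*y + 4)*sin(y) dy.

Use integration by parts with u = y**4 + y**3 - 2*y**2 - 2*y + 4, dv = -sin(y) dy, so v = cos(y).
Apply parts 4 times (tabular method): alternate signs, differentiate u down to 0, integrate dv up.

y**4*cos(y) - 4*y**3*sin(y) + y**3*cos(y) - 3*y**2*sin(y) - 14*y**2*cos(y) + 28*y*sin(y) - 8*y*cos(y) + 8*sin(y) + 32*cos(y) + C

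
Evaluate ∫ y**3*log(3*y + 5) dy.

Use integration by parts with u = log(3*y + 5), dv = y**3 dy.
Then du = 3/(3*y + 5) dy and v = y**4/4.

y**4*log(3*y + 5)/4 - y**4/16 + 5*y**3/36 - 25*y**2/72 + 125*y/108 - 625*log(3*y + 5)/324 + C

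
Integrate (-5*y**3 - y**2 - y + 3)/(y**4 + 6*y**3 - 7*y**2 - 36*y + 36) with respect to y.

Factor the denominator: (y - 2)*(y - 1)*(y + 3)*(y + 6).
Partial-fraction decomposition: -351/(56*(y + 6)) + 11/(5*(y + 3)) + 1/(7*(y - 1)) - 43/(40*(y - 2)).
Integrate each term: A/(y−a) contributes A·log|y−a|.

-43*log(y - 2)/40 + log(y - 1)/7 + 11*log(y + 3)/5 - 351*log(y + 6)/56 + C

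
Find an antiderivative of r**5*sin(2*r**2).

-r**4*cos(2*r**2)/4 + r**2*sin(2*r**2)/4 + cos(2*r**2)/8 + C

Let u = r², du = 2r dr; rewrite as (1/2)∫ u^2·sin(2u) du.
Now integrate by parts 2 times.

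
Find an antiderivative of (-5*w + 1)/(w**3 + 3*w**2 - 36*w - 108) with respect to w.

Factor the denominator: (w - 6)*(w + 3)*(w + 6).
Partial-fraction decomposition: 31/(36*(w + 6)) - 16/(27*(w + 3)) - 29/(108*(w - 6)).
Integrate each term: A/(w−a) contributes A·log|w−a|.

-29*log(w - 6)/108 - 16*log(w + 3)/27 + 31*log(w + 6)/36 + C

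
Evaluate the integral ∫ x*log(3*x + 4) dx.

Use integration by parts with u = log(3*x + 4), dv = x dx.
Then du = 3/(3*x + 4) dx and v = x**2/2.

x**2*log(3*x + 4)/2 - x**2/4 + 2*x/3 - 8*log(3*x + 4)/9 + C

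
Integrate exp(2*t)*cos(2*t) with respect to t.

exp(2*t)*sin(2*t)/4 + exp(2*t)*cos(2*t)/4 + C

Let I denote the integral. Integrate by parts with u = cos(2*t), dv = exp(2*t) dt, so v = exp(2*t)/2: I = exp(2*t)*cos(2*t)/2 + ∫ exp(2*t)*sin(2*t) dt.
Apply parts again with u = sin(2*t), dv = exp(2*t) dt: ∫ exp(2*t)*sin(2*t) dt = exp(2*t)*sin(2*t)/2 − I. Substituting back brings back I: I = exp(2*t)*sin(2*t)/2 + exp(2*t)*cos(2*t)/2 − I.
Solving for I: (1 + 1)·I equals the remaining terms, so I = (1/2)·(exp(2*t)*sin(2*t)/2 + exp(2*t)*cos(2*t)/2).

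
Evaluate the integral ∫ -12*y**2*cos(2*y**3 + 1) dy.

Let u = 2*y**3 + 1, so du = (6*y**2) dy.
Rewriting, the integral becomes -2·∫ cos(u) du = -2·sin(u).
Substituting back, u = 2*y**3 + 1.

-2*sin(2*y**3 + 1) + C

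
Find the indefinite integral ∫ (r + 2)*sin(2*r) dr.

-r*cos(2*r)/2 + sin(2*r)/4 - cos(2*r) + C

Use integration by parts with u = r + 2, dv = sin(2*r) dr, so v = -cos(2*r)/2.
Apply parts 1 times (tabular method): alternate signs, differentiate u down to 0, integrate dv up.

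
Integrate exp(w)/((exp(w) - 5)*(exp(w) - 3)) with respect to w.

log(exp(w) - 5)/2 - log(exp(w) - 3)/2 + C

Let u = e^w, du = e^w dw.
The integral becomes ∫ du/((u-5)(u-3)); decompose into partial fractions.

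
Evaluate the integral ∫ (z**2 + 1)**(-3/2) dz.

Substitute z = tan(θ), so dz = sec(θ)^2 dθ and the radical becomes sqrt(z**2 + 1) = sec(θ) by the Pythagorean identity.
Integrate the resulting trig expression in θ, then back-substitute tan(θ) = z, sec(θ) = sqrt(z**2 + 1) (absorbing any constant into C).

z/sqrt(z**2 + 1) + C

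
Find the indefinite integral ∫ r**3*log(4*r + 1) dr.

Use integration by parts with u = log(4*r + 1), dv = r**3 dr.
Then du = 4/(4*r + 1) dr and v = r**4/4.

r**4*log(4*r + 1)/4 - r**4/16 + r**3/48 - r**2/128 + r/256 - log(4*r + 1)/1024 + C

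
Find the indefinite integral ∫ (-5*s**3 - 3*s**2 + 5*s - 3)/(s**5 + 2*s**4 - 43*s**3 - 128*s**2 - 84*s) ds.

Factor the denominator: s*(s - 7)*(s + 1)*(s + 2)*(s + 6).
Partial-fraction decomposition: 313/(520*(s + 6)) - 5/(24*(s + 2)) - 3/(20*(s + 1)) - 305/(1092*(s - 7)) + 1/(28*s).
Integrate each term: A/(s−a) contributes A·log|s−a|.

log(s)/28 - 305*log(s - 7)/1092 - 3*log(s + 1)/20 - 5*log(s + 2)/24 + 313*log(s + 6)/520 + C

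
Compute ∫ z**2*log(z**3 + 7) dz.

z**3*log(z**3 + 7)/3 - z**3/3 + 7*log(z**3 + 7)/3 + C

Let u = z**3 + 7, so du = (3*z**2) dz.
The integral becomes (1/3)·∫ log(u) du; integrate by parts with u′=log(u), dv′=du.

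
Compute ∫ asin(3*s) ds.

s*asin(3*s) + sqrt(-9*s**2 + 1)/3 + C

Use integration by parts with u = arcsin(3*s), dv = ds.
Then du = 3/sqrt(-9*s**2 + 1) ds.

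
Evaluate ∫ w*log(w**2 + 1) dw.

Let u = w**2 + 1, so du = (2*w) dw.
The integral becomes (1/2)·∫ log(u) du; integrate by parts with u′=log(u), dv′=du.

w**2*log(w**2 + 1)/2 - w**2/2 + log(w**2 + 1)/2 + C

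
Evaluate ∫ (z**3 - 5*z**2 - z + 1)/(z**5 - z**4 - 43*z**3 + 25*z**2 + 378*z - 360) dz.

31*log(z - 6)/1650 + 5*log(z - 3)/84 - log(z - 1)/75 + 139*log(z + 4)/350 - 61*log(z + 5)/132 + C

Factor the denominator: (z - 6)*(z - 3)*(z - 1)*(z + 4)*(z + 5).
Partial-fraction decomposition: -61/(132*(z + 5)) + 139/(350*(z + 4)) - 1/(75*(z - 1)) + 5/(84*(z - 3)) + 31/(1650*(z - 6)).
Integrate each term: A/(z−a) contributes A·log|z−a|.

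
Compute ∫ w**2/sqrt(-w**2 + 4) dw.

-w*sqrt(-w**2 + 4)/2 + 2*asin(w/2) + C

Substitute w = 2·sin(θ), so dw = 2·cos(θ) dθ and the radical becomes sqrt(-w**2 + 4) = 2·cos(θ) by the Pythagorean identity.
Integrate the resulting trig expression in θ, then back-substitute θ = asin(w/2), sin(θ) = w/2, cos(θ) = sqrt(-w**2 + 4)/2 (absorbing any constant into C).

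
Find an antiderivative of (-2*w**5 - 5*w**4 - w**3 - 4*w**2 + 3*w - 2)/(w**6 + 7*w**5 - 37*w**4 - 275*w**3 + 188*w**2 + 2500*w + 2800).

Factor the denominator: (w - 5)*(w - 4)*(w + 2)**2*(w + 5)*(w + 7).
Partial-fraction decomposition: -21733/(6600*(w + 7)) + 3133/(1620*(w + 5)) + 1487/(66150*(w + 2)) - 16/(315*(w + 2)**2) + 1723/(1782*(w - 4)) - 9587/(5880*(w - 5)).
Integrate each term; A/(w−a) gives A·log|w−a|; A/(w−a)² gives −A/(w−a).

-9587*log(w - 5)/5880 + 1723*log(w - 4)/1782 + 1487*log(w + 2)/66150 + 3133*log(w + 5)/1620 - 21733*log(w + 7)/6600 + 16/(315*w + 630) + C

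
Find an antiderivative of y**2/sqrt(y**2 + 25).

y*sqrt(y**2 + 25)/2 - 25*log(y + sqrt(y**2 + 25))/2 + C

Substitute y = 5·tan(θ), so dy = 5·sec(θ)^2 dθ and the radical becomes sqrt(y**2 + 25) = 5·sec(θ) by the Pythagorean identity.
Integrate the resulting trig expression in θ, then back-substitute tan(θ) = y/5, sec(θ) = sqrt(y**2 + 25)/5 (absorbing any constant into C).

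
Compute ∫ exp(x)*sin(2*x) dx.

Let I denote the integral. Integrate by parts with u = sin(2*x), dv = exp(x) dx, so v = exp(x): I = exp(x)*sin(2*x) − 2·∫ exp(x)*cos(2*x) dx.
Apply parts again with u = cos(2*x), dv = exp(x) dx: ∫ exp(x)*cos(2*x) dx = exp(x)*cos(2*x) + 2·I. Substituting back brings back I: I = exp(x)*sin(2*x) - 2*exp(x)*cos(2*x) − 4·I.
Solving for I: (1 + 4)·I equals the remaining terms, so I = (1/5)·(exp(x)*sin(2*x) - 2*exp(x)*cos(2*x)).

exp(x)*sin(2*x)/5 - 2*exp(x)*cos(2*x)/5 + C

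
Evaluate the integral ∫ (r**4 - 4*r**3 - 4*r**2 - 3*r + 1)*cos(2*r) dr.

Use integration by parts with u = r**4 - 4*r**3 - 4*r**2 - 3*r + 1, dv = cos(2*r) dr, so v = sin(2*r)/2.
Apply parts 4 times (tabular method): alternate signs, differentiate u down to 0, integrate dv up.

r**4*sin(2*r)/2 - 2*r**3*sin(2*r) + r**3*cos(2*r) - 7*r**2*sin(2*r)/2 - 3*r**2*cos(2*r) + 3*r*sin(2*r)/2 - 7*r*cos(2*r)/2 + 9*sin(2*r)/4 + 3*cos(2*r)/4 + C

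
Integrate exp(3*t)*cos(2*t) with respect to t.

2*exp(3*t)*sin(2*t)/13 + 3*exp(3*t)*cos(2*t)/13 + C

Let I denote the integral. Integrate by parts with u = cos(2*t), dv = exp(3*t) dt, so v = exp(3*t)/3: I = exp(3*t)*cos(2*t)/3 + (2/3)·∫ exp(3*t)*sin(2*t) dt.
Apply parts again with u = sin(2*t), dv = exp(3*t) dt: ∫ exp(3*t)*sin(2*t) dt = exp(3*t)*sin(2*t)/3 − (2/3)·I. Substituting back brings back I: I = 2*exp(3*t)*sin(2*t)/9 + exp(3*t)*cos(2*t)/3 − (4/9)·I.
Solving for I: (1 + 4/9)·I equals the remaining terms, so I = (9/13)·(2*exp(3*t)*sin(2*t)/9 + exp(3*t)*cos(2*t)/3).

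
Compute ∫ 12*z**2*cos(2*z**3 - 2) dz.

Let u = 2*z**3 - 2, so du = (6*z**2) dz.
Rewriting, the integral becomes 2·∫ cos(u) du = 2·sin(u).
Substituting back, u = 2*z**3 - 2.

2*sin(2*z**3 - 2) + C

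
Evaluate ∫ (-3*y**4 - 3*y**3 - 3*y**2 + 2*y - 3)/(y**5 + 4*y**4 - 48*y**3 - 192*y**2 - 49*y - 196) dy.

Factor the denominator: (y - 7)*(y + 4)*(y + 7)*(y**2 + 1).
Partial-fraction decomposition: -(23*y - 7)/(850*(y**2 + 1)) - 3169/(1050*(y + 7)) + 635/(561*(y + 4)) - 2092/(1925*(y - 7)).
Integrate each term; A/(y−a) gives A·log|y−a|; the (By+D)/(y²+p²) term gives a log and an atan.

-2092*log(y - 7)/1925 + 635*log(y + 4)/561 - 3169*log(y + 7)/1050 - 23*log(y**2 + 1)/1700 + 7*atan(y)/850 + C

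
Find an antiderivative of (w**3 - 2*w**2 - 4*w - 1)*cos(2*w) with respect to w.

Use integration by parts with u = w**3 - 2*w**2 - 4*w - 1, dv = cos(2*w) dw, so v = sin(2*w)/2.
Apply parts 3 times (tabular method): alternate signs, differentiate u down to 0, integrate dv up.

w**3*sin(2*w)/2 - w**2*sin(2*w) + 3*w**2*cos(2*w)/4 - 11*w*sin(2*w)/4 - w*cos(2*w) - 11*cos(2*w)/8 + C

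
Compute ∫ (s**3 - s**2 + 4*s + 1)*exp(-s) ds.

(-s**3 - 2*s**2 - 8*s - 9)*exp(-s) + C

Use integration by parts with u = s**3 - s**2 + 4*s + 1, dv = exp(-s) ds, so v = -exp(-s).
Apply parts 3 times (tabular method): alternate signs, differentiate u down to 0, integrate dv up.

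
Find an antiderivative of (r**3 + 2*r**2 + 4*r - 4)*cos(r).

r**3*sin(r) + 2*r**2*sin(r) + 3*r**2*cos(r) - 2*r*sin(r) + 4*r*cos(r) - 8*sin(r) - 2*cos(r) + C

Use integration by parts with u = r**3 + 2*r**2 + 4*r - 4, dv = cos(r) dr, so v = sin(r).
Apply parts 3 times (tabular method): alternate signs, differentiate u down to 0, integrate dv up.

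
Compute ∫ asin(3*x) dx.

Use integration by parts with u = arcsin(3*x), dv = dx.
Then du = 3/sqrt(-9*x**2 + 1) dx.

x*asin(3*x) + sqrt(-9*x**2 + 1)/3 + C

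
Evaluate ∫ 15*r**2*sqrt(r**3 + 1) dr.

10*(r**3 + 1)**(3/2)/3 + C

Let u = r**3 + 1, so du = (3*r**2) dr.
Rewriting, the integral becomes 5·∫ √u du = 5·(2/3)u^(3/2).
Substituting back, u = r**3 + 1.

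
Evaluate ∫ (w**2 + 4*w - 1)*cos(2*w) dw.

Use integration by parts with u = w**2 + 4*w - 1, dv = cos(2*w) dw, so v = sin(2*w)/2.
Apply parts 2 times (tabular method): alternate signs, differentiate u down to 0, integrate dv up.

w**2*sin(2*w)/2 + 2*w*sin(2*w) + w*cos(2*w)/2 - 3*sin(2*w)/4 + cos(2*w) + C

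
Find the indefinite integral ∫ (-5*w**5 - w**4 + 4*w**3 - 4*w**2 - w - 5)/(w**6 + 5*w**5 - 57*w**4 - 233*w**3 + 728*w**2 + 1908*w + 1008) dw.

Factor the denominator: (w - 6)*(w - 4)*(w + 1)**2*(w + 6)*(w + 7).
Partial-fraction decomposition: -20017/(1287*(w + 7)) + 36577/(3000*(w + 6)) - 19/(11025*(w + 1)) - 4/(525*(w + 1)**2) + 5193/(5500*(w - 4)) - 39467/(15288*(w - 6)).
Integrate each term; A/(w−a) gives A·log|w−a|; A/(w−a)² gives −A/(w−a).

-39467*log(w - 6)/15288 + 5193*log(w - 4)/5500 - 19*log(w + 1)/11025 + 36577*log(w + 6)/3000 - 20017*log(w + 7)/1287 + 4/(525*w + 525) + C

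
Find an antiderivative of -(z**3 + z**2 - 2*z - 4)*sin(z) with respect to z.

z**3*cos(z) - 3*z**2*sin(z) + z**2*cos(z) - 2*z*sin(z) - 8*z*cos(z) + 8*sin(z) - 6*cos(z) + C

Use integration by parts with u = z**3 + z**2 - 2*z - 4, dv = -sin(z) dz, so v = cos(z).
Apply parts 3 times (tabular method): alternate signs, differentiate u down to 0, integrate dv up.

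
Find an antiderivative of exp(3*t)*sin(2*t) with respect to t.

Let I denote the integral. Integrate by parts with u = sin(2*t), dv = exp(3*t) dt, so v = exp(3*t)/3: I = exp(3*t)*sin(2*t)/3 − (2/3)·∫ exp(3*t)*cos(2*t) dt.
Apply parts again with u = cos(2*t), dv = exp(3*t) dt: ∫ exp(3*t)*cos(2*t) dt = exp(3*t)*cos(2*t)/3 + (2/3)·I. Substituting back brings back I: I = exp(3*t)*sin(2*t)/3 - 2*exp(3*t)*cos(2*t)/9 − (4/9)·I.
Solving for I: (1 + 4/9)·I equals the remaining terms, so I = (9/13)·(exp(3*t)*sin(2*t)/3 - 2*exp(3*t)*cos(2*t)/9).

3*exp(3*t)*sin(2*t)/13 - 2*exp(3*t)*cos(2*t)/13 + C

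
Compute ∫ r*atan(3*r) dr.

Use integration by parts with u = arctan(3*r), dv = r dr.
Then du = 3/(9*r**2 + 1) dr.

r**2*atan(3*r)/2 - r/6 + atan(3*r)/18 + C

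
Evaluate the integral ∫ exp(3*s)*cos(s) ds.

exp(3*s)*sin(s)/10 + 3*exp(3*s)*cos(s)/10 + C

Let I denote the integral. Integrate by parts with u = cos(s), dv = exp(3*s) ds, so v = exp(3*s)/3: I = exp(3*s)*cos(s)/3 + (1/3)·∫ exp(3*s)*sin(s) ds.
Apply parts again with u = sin(s), dv = exp(3*s) ds: ∫ exp(3*s)*sin(s) ds = exp(3*s)*sin(s)/3 − (1/3)·I. Substituting back brings back I: I = exp(3*s)*sin(s)/9 + exp(3*s)*cos(s)/3 − (1/9)·I.
Solving for I: (1 + 1/9)·I equals the remaining terms, so I = (9/10)·(exp(3*s)*sin(s)/9 + exp(3*s)*cos(s)/3).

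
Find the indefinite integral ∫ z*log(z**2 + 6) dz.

z**2*log(z**2 + 6)/2 - z**2/2 + 3*log(z**2 + 6) + C

Let u = z**2 + 6, so du = (2*z) dz.
The integral becomes (1/2)·∫ log(u) du; integrate by parts with u′=log(u), dv′=du.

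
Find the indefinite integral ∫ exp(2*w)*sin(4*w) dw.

Let I denote the integral. Integrate by parts with u = sin(4*w), dv = exp(2*w) dw, so v = exp(2*w)/2: I = exp(2*w)*sin(4*w)/2 − 2·∫ exp(2*w)*cos(4*w) dw.
Apply parts again with u = cos(4*w), dv = exp(2*w) dw: ∫ exp(2*w)*cos(4*w) dw = exp(2*w)*cos(4*w)/2 + 2·I. Substituting back brings back I: I = exp(2*w)*sin(4*w)/2 - exp(2*w)*cos(4*w) − 4·I.
Solving for I: (1 + 4)·I equals the remaining terms, so I = (1/5)·(exp(2*w)*sin(4*w)/2 - exp(2*w)*cos(4*w)).

exp(2*w)*sin(4*w)/10 - exp(2*w)*cos(4*w)/5 + C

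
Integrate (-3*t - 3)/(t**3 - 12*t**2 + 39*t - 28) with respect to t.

-4*log(t - 7)/3 + 5*log(t - 4)/3 - log(t - 1)/3 + C

Factor the denominator: (t - 7)*(t - 4)*(t - 1).
Partial-fraction decomposition: -1/(3*(t - 1)) + 5/(3*(t - 4)) - 4/(3*(t - 7)).
Integrate each term: A/(t−a) contributes A·log|t−a|.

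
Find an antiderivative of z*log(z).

Use integration by parts with u = log(z), dv = z dz.
Then du = 1/z dz and v = z**2/2.

z**2*log(z)/2 - z**2/4 + C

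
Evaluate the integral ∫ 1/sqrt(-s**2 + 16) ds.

Substitute s = 4·sin(θ), so ds = 4·cos(θ) dθ and the radical becomes sqrt(-s**2 + 16) = 4·cos(θ) by the Pythagorean identity.
Integrate the resulting trig expression in θ, then back-substitute θ = asin(s/4), sin(θ) = s/4, cos(θ) = sqrt(-s**2 + 16)/4 (absorbing any constant into C).

asin(s/4) + C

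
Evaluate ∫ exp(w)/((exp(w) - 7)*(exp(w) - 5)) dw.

log(exp(w) - 7)/2 - log(exp(w) - 5)/2 + C

Let u = e^w, du = e^w dw.
The integral becomes ∫ du/((u-7)(u-5)); decompose into partial fractions.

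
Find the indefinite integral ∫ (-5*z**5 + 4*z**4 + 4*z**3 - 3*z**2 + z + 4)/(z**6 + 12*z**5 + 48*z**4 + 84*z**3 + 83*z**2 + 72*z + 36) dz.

Factor the denominator: (z + 1)*(z + 2)*(z + 3)*(z + 6)*(z**2 + 1).
Partial-fraction decomposition: -(58*z + 59)/(370*(z**2 + 1)) - 4309/(222*(z + 6)) + 281/(12*(z + 3)) - 91/(10*(z + 2)) + 1/(4*(z + 1)).
Integrate each term; A/(z−a) gives A·log|z−a|; the (Bz+D)/(z²+p²) term gives a log and an atan.

log(z + 1)/4 - 91*log(z + 2)/10 + 281*log(z + 3)/12 - 4309*log(z + 6)/222 - 29*log(z**2 + 1)/370 - 59*atan(z)/370 + C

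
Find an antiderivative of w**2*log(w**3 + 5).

Let u = w**3 + 5, so du = (3*w**2) dw.
The integral becomes (1/3)·∫ log(u) du; integrate by parts with u′=log(u), dv′=du.

w**3*log(w**3 + 5)/3 - w**3/3 + 5*log(w**3 + 5)/3 + C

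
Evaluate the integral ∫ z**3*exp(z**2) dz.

Let u = z², du = 2z dz; rewrite as (1/2)∫ u^1·exp(1u) du.
Now integrate by parts 1 time.

(z**2 - 1)*exp(z**2)/2 + C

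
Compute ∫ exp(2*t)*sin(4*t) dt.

exp(2*t)*sin(4*t)/10 - exp(2*t)*cos(4*t)/5 + C

Let I denote the integral. Integrate by parts with u = sin(4*t), dv = exp(2*t) dt, so v = exp(2*t)/2: I = exp(2*t)*sin(4*t)/2 − 2·∫ exp(2*t)*cos(4*t) dt.
Apply parts again with u = cos(4*t), dv = exp(2*t) dt: ∫ exp(2*t)*cos(4*t) dt = exp(2*t)*cos(4*t)/2 + 2·I. Substituting back brings back I: I = exp(2*t)*sin(4*t)/2 - exp(2*t)*cos(4*t) − 4·I.
Solving for I: (1 + 4)·I equals the remaining terms, so I = (1/5)·(exp(2*t)*sin(4*t)/2 - exp(2*t)*cos(4*t)).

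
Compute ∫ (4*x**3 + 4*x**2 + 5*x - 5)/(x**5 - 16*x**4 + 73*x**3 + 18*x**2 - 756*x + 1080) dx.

Factor the denominator: (x - 6)**2*(x - 5)*(x - 2)*(x + 3).
Partial-fraction decomposition: -23/(810*(x + 3)) - 53/(240*(x - 2)) + 155/(6*(x - 5)) - 33157/(1296*(x - 6)) + 1033/(36*(x - 6)**2).
Integrate each term; A/(x−a) gives A·log|x−a|; A/(x−a)² gives −A/(x−a).

-33157*log(x - 6)/1296 + 155*log(x - 5)/6 - 53*log(x - 2)/240 - 23*log(x + 3)/810 - 1033/(36*x - 216) + C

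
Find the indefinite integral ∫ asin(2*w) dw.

w*asin(2*w) + sqrt(-4*w**2 + 1)/2 + C

Use integration by parts with u = arcsin(2*w), dv = dw.
Then du = 2/sqrt(-4*w**2 + 1) dw.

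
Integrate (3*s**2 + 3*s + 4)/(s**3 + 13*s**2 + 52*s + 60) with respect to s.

5*log(s + 2)/6 - 64*log(s + 5)/3 + 47*log(s + 6)/2 + C

Factor the denominator: (s + 2)*(s + 5)*(s + 6).
Partial-fraction decomposition: 47/(2*(s + 6)) - 64/(3*(s + 5)) + 5/(6*(s + 2)).
Integrate each term: A/(s−a) contributes A·log|s−a|.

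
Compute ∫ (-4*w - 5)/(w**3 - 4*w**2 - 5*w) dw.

log(w) - 5*log(w - 5)/6 - log(w + 1)/6 + C

Factor the denominator: w*(w - 5)*(w + 1).
Partial-fraction decomposition: -1/(6*(w + 1)) - 5/(6*(w - 5)) + 1/w.
Integrate each term: A/(w−a) contributes A·log|w−a|.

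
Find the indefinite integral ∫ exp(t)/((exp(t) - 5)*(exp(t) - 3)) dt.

Let u = e^t, du = e^t dt.
The integral becomes ∫ du/((u-5)(u-3)); decompose into partial fractions.

log(exp(t) - 5)/2 - log(exp(t) - 3)/2 + C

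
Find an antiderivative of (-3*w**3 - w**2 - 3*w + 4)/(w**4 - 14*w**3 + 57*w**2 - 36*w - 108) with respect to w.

-139*log(w - 6)/441 - 95*log(w - 3)/36 - 9*log(w + 1)/196 + 698/(21*w - 126) + C

Factor the denominator: (w - 6)**2*(w - 3)*(w + 1).
Partial-fraction decomposition: -9/(196*(w + 1)) - 95/(36*(w - 3)) - 139/(441*(w - 6)) - 698/(21*(w - 6)**2).
Integrate each term; A/(w−a) gives A·log|w−a|; A/(w−a)² gives −A/(w−a).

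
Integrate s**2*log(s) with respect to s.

Use integration by parts with u = log(s), dv = s**2 ds.
Then du = 1/s ds and v = s**3/3.

s**3*log(s)/3 - s**3/9 + C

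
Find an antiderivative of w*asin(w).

Use integration by parts with u = arcsin(w), dv = w dw.
Then du = 1/sqrt(-w**2 + 1) dw.

w**2*asin(w)/2 + w*sqrt(-w**2 + 1)/4 - asin(w)/4 + C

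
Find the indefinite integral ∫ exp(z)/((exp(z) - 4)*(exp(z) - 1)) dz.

Let u = e^z, du = e^z dz.
The integral becomes ∫ du/((u-4)(u-1)); decompose into partial fractions.

log(exp(z) - 4)/3 - log(exp(z) - 1)/3 + C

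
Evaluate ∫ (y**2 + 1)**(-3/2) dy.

Substitute y = tan(θ), so dy = sec(θ)^2 dθ and the radical becomes sqrt(y**2 + 1) = sec(θ) by the Pythagorean identity.
Integrate the resulting trig expression in θ, then back-substitute tan(θ) = y, sec(θ) = sqrt(y**2 + 1) (absorbing any constant into C).

y/sqrt(y**2 + 1) + C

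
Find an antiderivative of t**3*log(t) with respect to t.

Use integration by parts with u = log(t), dv = t**3 dt.
Then du = 1/t dt and v = t**4/4.

t**4*log(t)/4 - t**4/16 + C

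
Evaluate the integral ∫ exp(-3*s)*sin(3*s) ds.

-exp(-3*s)*sin(3*s)/6 - exp(-3*s)*cos(3*s)/6 + C

Let I denote the integral. Integrate by parts with u = sin(3*s), dv = exp(-3*s) ds, so v = -exp(-3*s)/3: I = -exp(-3*s)*sin(3*s)/3 + ∫ exp(-3*s)*cos(3*s) ds.
Apply parts again with u = cos(3*s), dv = exp(-3*s) ds: ∫ exp(-3*s)*cos(3*s) ds = -exp(-3*s)*cos(3*s)/3 − I. Substituting back brings back I: I = -exp(-3*s)*sin(3*s)/3 - exp(-3*s)*cos(3*s)/3 − I.
Solving for I: (1 + 1)·I equals the remaining terms, so I = (1/2)·(-exp(-3*s)*sin(3*s)/3 - exp(-3*s)*cos(3*s)/3).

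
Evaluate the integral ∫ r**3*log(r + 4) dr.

Use integration by parts with u = log(r + 4), dv = r**3 dr.
Then du = 1/(r + 4) dr and v = r**4/4.

r**4*log(r + 4)/4 - r**4/16 + r**3/3 - 2*r**2 + 16*r - 64*log(r + 4) + C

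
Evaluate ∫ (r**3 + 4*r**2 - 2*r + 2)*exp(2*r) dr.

(4*r**3 + 10*r**2 - 18*r + 17)*exp(2*r)/8 + C

Use integration by parts with u = r**3 + 4*r**2 - 2*r + 2, dv = exp(2*r) dr, so v = exp(2*r)/2.
Apply parts 3 times (tabular method): alternate signs, differentiate u down to 0, integrate dv up.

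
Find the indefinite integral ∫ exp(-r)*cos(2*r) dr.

Let I denote the integral. Integrate by parts with u = cos(2*r), dv = exp(-r) dr, so v = -exp(-r): I = -exp(-r)*cos(2*r) − 2·∫ exp(-r)*sin(2*r) dr.
Apply parts again with u = sin(2*r), dv = exp(-r) dr: ∫ exp(-r)*sin(2*r) dr = -exp(-r)*sin(2*r) + 2·I. Substituting back brings back I: I = 2*exp(-r)*sin(2*r) - exp(-r)*cos(2*r) − 4·I.
Solving for I: (1 + 4)·I equals the remaining terms, so I = (1/5)·(2*exp(-r)*sin(2*r) - exp(-r)*cos(2*r)).

2*exp(-r)*sin(2*r)/5 - exp(-r)*cos(2*r)/5 + C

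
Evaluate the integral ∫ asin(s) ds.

s*asin(s) + sqrt(-s**2 + 1) + C

Use integration by parts with u = arcsin(s), dv = ds.
Then du = 1/sqrt(-s**2 + 1) ds.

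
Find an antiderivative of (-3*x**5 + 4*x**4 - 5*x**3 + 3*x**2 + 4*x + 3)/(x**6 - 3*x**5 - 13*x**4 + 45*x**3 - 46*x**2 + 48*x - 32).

-767*log(x - 4)/272 + 49*log(x - 2)/60 + log(x - 1)/5 - 4451*log(x + 4)/4080 - 9*log(x**2 + 1)/170 + 7*atan(x)/85 + C

Factor the denominator: (x - 4)*(x - 2)*(x - 1)*(x + 4)*(x**2 + 1).
Partial-fraction decomposition: -(9*x - 7)/(85*(x**2 + 1)) - 4451/(4080*(x + 4)) + 1/(5*(x - 1)) + 49/(60*(x - 2)) - 767/(272*(x - 4)).
Integrate each term; A/(x−a) gives A·log|x−a|; the (Bx+D)/(x²+p²) term gives a log and an atan.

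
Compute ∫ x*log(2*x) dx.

x**2*(log(x) + log(2))/2 - x**2/4 + C

Use integration by parts with u = log(2*x), dv = x dx.
Then du = 1/x dx and v = x**2/2.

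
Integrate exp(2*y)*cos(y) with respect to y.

exp(2*y)*sin(y)/5 + 2*exp(2*y)*cos(y)/5 + C

Let I denote the integral. Integrate by parts with u = cos(y), dv = exp(2*y) dy, so v = exp(2*y)/2: I = exp(2*y)*cos(y)/2 + (1/2)·∫ exp(2*y)*sin(y) dy.
Apply parts again with u = sin(y), dv = exp(2*y) dy: ∫ exp(2*y)*sin(y) dy = exp(2*y)*sin(y)/2 − (1/2)·I. Substituting back brings back I: I = exp(2*y)*sin(y)/4 + exp(2*y)*cos(y)/2 − (1/4)·I.
Solving for I: (1 + 1/4)·I equals the remaining terms, so I = (4/5)·(exp(2*y)*sin(y)/4 + exp(2*y)*cos(y)/2).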